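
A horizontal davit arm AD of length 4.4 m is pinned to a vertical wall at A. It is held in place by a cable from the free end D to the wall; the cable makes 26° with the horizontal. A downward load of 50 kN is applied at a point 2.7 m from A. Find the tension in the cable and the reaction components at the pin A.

T = 69.99 kN, A_x = 62.91 kN, A_y = 19.32 kN

ΣM about A: T·sin26°·4.4 − 50·2.7 = 0 → T = 135/(4.4·0.438371) = 69.9905 ≈ 69.99 kN.
ΣF_x = 0: A_x − T·cos26° = 0 → A_x = 69.9905 × 0.898794 = 62.91 kN.
ΣF_y = 0: A_y + T·sin26° − 50 = 0 → A_y = 50 − 69.9905 × 0.438371 = 19.32 kN.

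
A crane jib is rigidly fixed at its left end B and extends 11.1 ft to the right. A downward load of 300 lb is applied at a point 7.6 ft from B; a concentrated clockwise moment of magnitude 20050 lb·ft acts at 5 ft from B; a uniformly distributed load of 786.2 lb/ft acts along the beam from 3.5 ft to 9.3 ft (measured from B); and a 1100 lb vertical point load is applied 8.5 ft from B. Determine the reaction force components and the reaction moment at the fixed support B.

B_x = 0, B_y = 5960 lb, M_B = 60860 lb·ft

Resultant of the distributed load: 786.2 × 5.8 = 4559.96 lb at 6.4 ft from B.
ΣF_x = 0: B_x = 0.
ΣF_y = 0: B_y − 300 − 786.2·5.8 − 1100 = 0 → B_y = 5960 lb.
ΣM about B: M_B − 300·7.6 − 20050 − (786.2·5.8)·6.4 − 1100·8.5 = 0 → M_B = 60860 lb·ft.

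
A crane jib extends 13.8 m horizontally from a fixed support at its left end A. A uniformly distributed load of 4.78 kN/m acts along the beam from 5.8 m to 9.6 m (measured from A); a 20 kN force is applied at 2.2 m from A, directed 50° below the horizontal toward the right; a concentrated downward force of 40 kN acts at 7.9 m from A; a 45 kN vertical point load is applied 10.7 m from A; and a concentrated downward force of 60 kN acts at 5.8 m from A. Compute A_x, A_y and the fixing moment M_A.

Resultant of the distributed load: 4.78 × 3.8 = 18.164 kN at 7.7 m from A.
ΣF_x = 0: A_x + 20·cos50° = 0 → A_x = -12.86 kN.
ΣF_y = 0: A_y − 4.78·3.8 − 20·sin50° − 40 − 45 − 60 = 0 → A_y = 178.5 kN.
ΣM about A: M_A − (4.78·3.8)·7.7 − 20·sin50°·2.2 − 40·7.9 − 45·10.7 − 60·5.8 = 0 → M_A = 1319 kN·m.

A_x = -12.86 kN, A_y = 178.5 kN, M_A = 1319 kN·m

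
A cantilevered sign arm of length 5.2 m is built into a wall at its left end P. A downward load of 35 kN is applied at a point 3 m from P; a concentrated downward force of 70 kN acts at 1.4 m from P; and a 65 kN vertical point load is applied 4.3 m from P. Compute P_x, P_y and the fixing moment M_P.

P_x = 0, P_y = 170.0 kN, M_P = 482.5 kN·m

ΣF_x = 0: P_x = 0.
ΣF_y = 0: P_y − 35 − 70 − 65 = 0 → P_y = 170.0 kN.
ΣM about P: M_P − 35·3 − 70·1.4 − 65·4.3 = 0 → M_P = 482.5 kN·m.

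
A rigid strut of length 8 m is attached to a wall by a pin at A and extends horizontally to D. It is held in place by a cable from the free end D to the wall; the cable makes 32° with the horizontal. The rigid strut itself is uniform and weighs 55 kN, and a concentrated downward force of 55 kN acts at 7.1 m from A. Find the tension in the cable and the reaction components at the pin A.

ΣM about A: T·sin32°·8 − 55·4 − 55·7.1 = 0 → T = 610.5/(8·0.529919) = 144.008 ≈ 144.0 kN.
ΣF_x = 0: A_x − T·cos32° = 0 → A_x = 144.008 × 0.848048 = 122.1 kN.
ΣF_y = 0: A_y + T·sin32° − 55 − 55 = 0 → A_y = 110 − 144.008 × 0.529919 = 33.69 kN.

T = 144.0 kN, A_x = 122.1 kN, A_y = 33.69 kN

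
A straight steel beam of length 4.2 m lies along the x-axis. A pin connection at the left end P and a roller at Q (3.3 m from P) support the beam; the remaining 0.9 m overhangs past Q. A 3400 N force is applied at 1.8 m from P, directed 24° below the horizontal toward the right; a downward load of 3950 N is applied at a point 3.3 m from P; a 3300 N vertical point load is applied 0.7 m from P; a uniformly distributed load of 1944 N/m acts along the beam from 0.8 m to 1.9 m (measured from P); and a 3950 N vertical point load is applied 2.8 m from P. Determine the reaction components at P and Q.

P_x = -3106 N, P_y = 5091 N, Q_y = 9631 N

Resultant of the distributed load: 1944 × 1.1 = 2138.4 N at 1.35 m from P.
ΣM about P: Q_y·3.3 − 3400·sin24°·1.8 − 3950·3.3 − 3300·0.7 − (1944·1.1)·1.35 − 3950·2.8 = 0 → Q_y = 31781.1/3.3 = 9630.64 ≈ 9631 N.
ΣF_y = 0: P_y + 9630.64 − 3400·sin24° − 3950 − 3300 − 1944·1.1 − 3950 = 0 → P_y = 5091 N.
ΣF_x = 0: P_x + 3400·cos24° = 0 → P_x = -3106 N.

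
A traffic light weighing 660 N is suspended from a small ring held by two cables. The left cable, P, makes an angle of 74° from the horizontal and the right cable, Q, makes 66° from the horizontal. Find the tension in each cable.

ΣF_x = 0: −T_P·cos74° + T_Q·cos66° = 0 → T_Q = 0.67768·T_P.
ΣF_y = 0: T_P·sin74° + T_Q·sin66° = 660.
Substitute: T_P·(0.961262 + 0.67768·0.913545) = 660 → T_P = 417.628 ≈ 417.6 N.
Then T_Q = 0.67768 × 417.628 = 283.0 N.

T_P = 417.6 N, T_Q = 283.0 N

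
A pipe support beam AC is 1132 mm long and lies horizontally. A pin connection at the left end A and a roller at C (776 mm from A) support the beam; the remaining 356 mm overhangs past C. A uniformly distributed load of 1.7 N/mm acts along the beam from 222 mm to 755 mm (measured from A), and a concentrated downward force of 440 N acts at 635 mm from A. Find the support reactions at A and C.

Resultant of the distributed load: 1.7 × 533 = 906.1 N at 488.5 mm from A.
Moments about A: C_y·776 − (1.7·533)·488.5 − 440·635 = 0 → C_y = 722029.85/776 = 930.451 ≈ 930.5 N.
ΣF_y = 0: A_y + 930.451 − 1.7·533 − 440 = 0 → A_y = 415.6 N.
ΣF_x = 0: no horizontal applied forces, so A_x = 0.

A_x = 0, A_y = 415.6 N, C_y = 930.5 N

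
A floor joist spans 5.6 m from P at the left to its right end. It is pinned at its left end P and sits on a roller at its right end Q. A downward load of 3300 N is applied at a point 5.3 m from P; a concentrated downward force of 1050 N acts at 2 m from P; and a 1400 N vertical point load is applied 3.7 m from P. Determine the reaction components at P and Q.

P_x = 0, P_y = 1327 N, Q_y = 4423 N

ΣM about P: Q_y·5.6 − 3300·5.3 − 1050·2 − 1400·3.7 = 0 → Q_y = 24770/5.6 = 4423.21 ≈ 4423 N.
ΣF_y = 0: P_y + 4423.21 − 3300 − 1050 − 1400 = 0 → P_y = 1327 N.
ΣF_x = 0: no horizontal applied forces, so P_x = 0.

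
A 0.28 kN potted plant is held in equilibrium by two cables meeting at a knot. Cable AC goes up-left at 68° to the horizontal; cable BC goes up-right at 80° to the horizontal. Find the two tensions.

T_AC = 0.09175 kN, T_BC = 0.1979 kN

ΣF_x = 0: −T_AC·cos68° + T_BC·cos80° = 0 → T_BC = 2.15727·T_AC.
ΣF_y = 0: T_AC·sin68° + T_BC·sin80° = 0.28.
Substitute: T_AC·(0.927184 + 2.15727·0.984808) = 0.28 → T_AC = 0.0917527 ≈ 0.09175 kN.
Then T_BC = 2.15727 × 0.0917527 = 0.1979 kN.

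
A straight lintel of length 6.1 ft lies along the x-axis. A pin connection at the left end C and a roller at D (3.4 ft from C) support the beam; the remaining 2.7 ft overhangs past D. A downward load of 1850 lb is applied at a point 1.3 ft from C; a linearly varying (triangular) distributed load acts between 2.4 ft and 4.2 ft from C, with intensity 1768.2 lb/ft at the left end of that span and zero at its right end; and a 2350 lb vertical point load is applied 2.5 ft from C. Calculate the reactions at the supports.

Resultant of the triangular load: ½ × 1768.2 × 1.8 = 1591.38 lb, acting at 3 ft from C (one-third of the span from the peak).
Moments about C: D_y·3.4 − 1850·1.3 − (½·1768.2·1.8)·3 − 2350·2.5 = 0 → D_y = 13054.14/3.4 = 3839.45 ≈ 3839 lb.
ΣF_y = 0: C_y + 3839.45 − 1850 − ½·1768.2·1.8 − 2350 = 0 → C_y = 1952 lb.
ΣF_x = 0: no horizontal applied forces, so C_x = 0.

C_x = 0, C_y = 1952 lb, D_y = 3839 lb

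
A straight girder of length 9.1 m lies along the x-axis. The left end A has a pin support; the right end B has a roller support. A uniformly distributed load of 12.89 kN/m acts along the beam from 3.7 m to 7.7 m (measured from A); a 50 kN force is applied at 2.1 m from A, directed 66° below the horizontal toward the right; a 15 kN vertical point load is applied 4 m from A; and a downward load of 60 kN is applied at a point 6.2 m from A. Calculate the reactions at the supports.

A_x = -20.34 kN, A_y = 81.93 kN, B_y = 90.31 kN

Resultant of the distributed load: 12.89 × 4 = 51.56 kN at 5.7 m from A.
ΣM about A: B_y·9.1 − (12.89·4)·5.7 − 50·sin66°·2.1 − 15·4 − 60·6.2 = 0 → B_y = 821.814/9.1 = 90.3092 ≈ 90.31 kN.
ΣF_y = 0: A_y + 90.3092 − 12.89·4 − 50·sin66° − 15 − 60 = 0 → A_y = 81.93 kN.
ΣF_x = 0: A_x + 50·cos66° = 0 → A_x = -20.34 kN.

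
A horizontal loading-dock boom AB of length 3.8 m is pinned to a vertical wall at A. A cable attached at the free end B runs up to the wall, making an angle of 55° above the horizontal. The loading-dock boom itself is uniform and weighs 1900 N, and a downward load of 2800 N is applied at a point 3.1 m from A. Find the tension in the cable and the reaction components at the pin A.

T = 3948 N, A_x = 2265 N, A_y = 1466 N

ΣM about A: T·sin55°·3.8 − 1900·1.9 − 2800·3.1 = 0 → T = 12290/(3.8·0.819152) = 3948.24 ≈ 3948 N.
ΣF_x = 0: A_x − T·cos55° = 0 → A_x = 3948.24 × 0.573576 = 2265 N.
ΣF_y = 0: A_y + T·sin55° − 1900 − 2800 = 0 → A_y = 4700 − 3948.24 × 0.819152 = 1466 N.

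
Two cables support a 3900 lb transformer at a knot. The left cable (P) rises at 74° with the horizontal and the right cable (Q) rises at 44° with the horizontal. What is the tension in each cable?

ΣF_x = 0: −T_P·cos74° + T_Q·cos44° = 0 → T_Q = 0.383181·T_P.
ΣF_y = 0: T_P·sin74° + T_Q·sin44° = 3900.
Substitute: T_P·(0.961262 + 0.383181·0.694658) = 3900 → T_P = 3177.34 ≈ 3177 lb.
Then T_Q = 0.383181 × 3177.34 = 1217 lb.

T_P = 3177 lb, T_Q = 1217 lb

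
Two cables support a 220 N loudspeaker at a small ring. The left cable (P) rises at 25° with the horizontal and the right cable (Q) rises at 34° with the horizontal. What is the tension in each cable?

ΣF_x = 0: −T_P·cos25° + T_Q·cos34° = 0 → T_Q = 1.0932·T_P.
ΣF_y = 0: T_P·sin25° + T_Q·sin34° = 220.
Substitute: T_P·(0.422618 + 1.0932·0.559193) = 220 → T_P = 212.781 ≈ 212.8 N.
Then T_Q = 1.0932 × 212.781 = 232.6 N.

T_P = 212.8 N, T_Q = 232.6 N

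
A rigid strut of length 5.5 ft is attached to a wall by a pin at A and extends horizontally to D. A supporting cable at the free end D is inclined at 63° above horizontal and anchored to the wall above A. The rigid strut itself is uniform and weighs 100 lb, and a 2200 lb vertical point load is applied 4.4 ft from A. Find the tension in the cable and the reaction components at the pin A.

T = 2031 lb, A_x = 922.2 lb, A_y = 490.0 lb

ΣM about A: T·sin63°·5.5 − 100·2.75 − 2200·4.4 = 0 → T = 9955/(5.5·0.891007) = 2031.41 ≈ 2031 lb.
ΣF_x = 0: A_x − T·cos63° = 0 → A_x = 2031.41 × 0.45399 = 922.2 lb.
ΣF_y = 0: A_y + T·sin63° − 100 − 2200 = 0 → A_y = 2300 − 2031.41 × 0.891007 = 490.0 lb.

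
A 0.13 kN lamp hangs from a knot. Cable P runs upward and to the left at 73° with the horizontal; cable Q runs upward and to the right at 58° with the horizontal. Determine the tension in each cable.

ΣF_x = 0: −T_P·cos73° + T_Q·cos58° = 0 → T_Q = 0.551729·T_P.
ΣF_y = 0: T_P·sin73° + T_Q·sin58° = 0.13.
Substitute: T_P·(0.956305 + 0.551729·0.848048) = 0.13 → T_P = 0.0912795 ≈ 0.09128 kN.
Then T_Q = 0.551729 × 0.0912795 = 0.05036 kN.

T_P = 0.09128 kN, T_Q = 0.05036 kN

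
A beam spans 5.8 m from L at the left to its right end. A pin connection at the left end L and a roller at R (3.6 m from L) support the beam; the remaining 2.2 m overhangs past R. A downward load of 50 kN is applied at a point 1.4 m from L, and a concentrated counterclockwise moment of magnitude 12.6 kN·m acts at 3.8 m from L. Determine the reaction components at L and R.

L_x = 0, L_y = 34.06 kN, R_y = 15.94 kN

Moments about L: R_y·3.6 − 50·1.4 + 12.6 = 0 → R_y = 57.4/3.6 = 15.9444 ≈ 15.94 kN.
ΣF_y = 0: L_y + 15.9444 − 50 = 0 → L_y = 34.06 kN.
ΣF_x = 0: no horizontal applied forces, so L_x = 0.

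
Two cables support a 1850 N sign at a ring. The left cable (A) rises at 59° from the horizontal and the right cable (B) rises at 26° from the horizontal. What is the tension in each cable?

ΣF_x = 0: −T_A·cos59° + T_B·cos26° = 0 → T_B = 0.573032·T_A.
ΣF_y = 0: T_A·sin59° + T_B·sin26° = 1850.
Substitute: T_A·(0.857167 + 0.573032·0.438371) = 1850 → T_A = 1669.12 ≈ 1669 N.
Then T_B = 0.573032 × 1669.12 = 956.5 N.

T_A = 1669 N, T_B = 956.5 N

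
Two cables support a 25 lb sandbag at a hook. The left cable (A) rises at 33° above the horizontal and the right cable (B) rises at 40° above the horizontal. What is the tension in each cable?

ΣF_x = 0: −T_A·cos33° + T_B·cos40° = 0 → T_B = 1.09481·T_A.
ΣF_y = 0: T_A·sin33° + T_B·sin40° = 25.
Substitute: T_A·(0.544639 + 1.09481·0.642788) = 25 → T_A = 20.0261 ≈ 20.03 lb.
Then T_B = 1.09481 × 20.0261 = 21.92 lb.

T_A = 20.03 lb, T_B = 21.92 lb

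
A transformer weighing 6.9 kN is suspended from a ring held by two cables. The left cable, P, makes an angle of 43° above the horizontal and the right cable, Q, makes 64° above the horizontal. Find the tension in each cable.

T_P = 3.163 kN, T_Q = 5.277 kN

ΣF_x = 0: −T_P·cos43° + T_Q·cos64° = 0 → T_Q = 1.66834·T_P.
ΣF_y = 0: T_P·sin43° + T_Q·sin64° = 6.9.
Substitute: T_P·(0.681998 + 1.66834·0.898794) = 6.9 → T_P = 3.16297 ≈ 3.163 kN.
Then T_Q = 1.66834 × 3.16297 = 5.277 kN.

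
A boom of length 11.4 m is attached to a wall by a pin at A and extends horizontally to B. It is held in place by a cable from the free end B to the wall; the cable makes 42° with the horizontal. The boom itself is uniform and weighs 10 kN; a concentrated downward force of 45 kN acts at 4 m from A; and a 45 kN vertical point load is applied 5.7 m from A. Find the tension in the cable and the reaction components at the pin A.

ΣM about A: T·sin42°·11.4 − 10·5.7 − 45·4 − 45·5.7 = 0 → T = 493.5/(11.4·0.669131) = 64.6951 ≈ 64.70 kN.
ΣF_x = 0: A_x − T·cos42° = 0 → A_x = 64.6951 × 0.743145 = 48.08 kN.
ΣF_y = 0: A_y + T·sin42° − 10 − 45 − 45 = 0 → A_y = 100 − 64.6951 × 0.669131 = 56.71 kN.

T = 64.70 kN, A_x = 48.08 kN, A_y = 56.71 kN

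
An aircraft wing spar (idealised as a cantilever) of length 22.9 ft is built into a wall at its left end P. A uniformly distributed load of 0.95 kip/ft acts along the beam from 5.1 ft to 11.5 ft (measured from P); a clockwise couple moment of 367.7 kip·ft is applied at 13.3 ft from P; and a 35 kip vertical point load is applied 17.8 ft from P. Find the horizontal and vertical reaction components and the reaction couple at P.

P_x = 0, P_y = 41.08 kip, M_P = 1041 kip·ft

Resultant of the distributed load: 0.95 × 6.4 = 6.08 kip at 8.3 ft from P.
ΣF_x = 0: P_x = 0.
ΣF_y = 0: P_y − 0.95·6.4 − 35 = 0 → P_y = 41.08 kip.
ΣM about P: M_P − (0.95·6.4)·8.3 − 367.7 − 35·17.8 = 0 → M_P = 1041 kip·ft.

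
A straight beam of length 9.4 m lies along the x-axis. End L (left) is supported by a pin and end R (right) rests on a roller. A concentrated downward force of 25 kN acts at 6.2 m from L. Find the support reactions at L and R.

L_x = 0, L_y = 8.511 kN, R_y = 16.49 kN

ΣM about L: R_y·9.4 − 25·6.2 = 0 → R_y = 155/9.4 = 16.4894 ≈ 16.49 kN.
ΣF_y = 0: L_y + 16.4894 − 25 = 0 → L_y = 8.511 kN.
ΣF_x = 0: no horizontal applied forces, so L_x = 0.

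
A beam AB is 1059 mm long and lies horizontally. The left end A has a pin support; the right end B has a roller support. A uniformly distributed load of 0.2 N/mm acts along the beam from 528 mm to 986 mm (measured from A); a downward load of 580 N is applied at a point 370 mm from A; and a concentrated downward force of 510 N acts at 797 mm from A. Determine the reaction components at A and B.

A_x = 0, A_y = 529.7 N, B_y = 651.9 N

Resultant of the distributed load: 0.2 × 458 = 91.6 N at 757 mm from A.
Moments about A: B_y·1059 − (0.2·458)·757 − 580·370 − 510·797 = 0 → B_y = 690411.2/1059 = 651.946 ≈ 651.9 N.
ΣF_y = 0: A_y + 651.946 − 0.2·458 − 580 − 510 = 0 → A_y = 529.7 N.
ΣF_x = 0: no horizontal applied forces, so A_x = 0.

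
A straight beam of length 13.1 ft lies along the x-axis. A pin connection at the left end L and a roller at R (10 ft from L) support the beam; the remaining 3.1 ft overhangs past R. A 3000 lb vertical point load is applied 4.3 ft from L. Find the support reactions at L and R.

L_x = 0, L_y = 1710 lb, R_y = 1290 lb

ΣM about L: R_y·10 − 3000·4.3 = 0 → R_y = 12900/10 = 1290 lb.
ΣF_y = 0: L_y + 1290 − 3000 = 0 → L_y = 1710 lb.
ΣF_x = 0: no horizontal applied forces, so L_x = 0.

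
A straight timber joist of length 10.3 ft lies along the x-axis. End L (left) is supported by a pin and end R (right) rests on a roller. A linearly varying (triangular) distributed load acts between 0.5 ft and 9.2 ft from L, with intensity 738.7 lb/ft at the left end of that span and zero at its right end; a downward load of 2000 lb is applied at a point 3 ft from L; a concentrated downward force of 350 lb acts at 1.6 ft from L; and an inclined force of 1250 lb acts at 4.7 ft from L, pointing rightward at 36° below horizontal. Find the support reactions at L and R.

Resultant of the triangular load: ½ × 738.7 × 8.7 = 3213.345 lb, acting at 3.4 ft from L (one-third of the span from the peak).
ΣM about L: R_y·10.3 − (½·738.7·8.7)·3.4 − 2000·3 − 350·1.6 − 1250·sin36°·4.7 = 0 → R_y = 20938.6/10.3 = 2032.87 ≈ 2033 lb.
ΣF_y = 0: L_y + 2032.87 − ½·738.7·8.7 − 2000 − 350 − 1250·sin36° = 0 → L_y = 4265 lb.
ΣF_x = 0: L_x + 1250·cos36° = 0 → L_x = -1011 lb.

L_x = -1011 lb, L_y = 4265 lb, R_y = 2033 lb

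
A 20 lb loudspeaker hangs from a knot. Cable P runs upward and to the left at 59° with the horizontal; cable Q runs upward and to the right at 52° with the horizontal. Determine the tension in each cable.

ΣF_x = 0: −T_P·cos59° + T_Q·cos52° = 0 → T_Q = 0.836561·T_P.
ΣF_y = 0: T_P·sin59° + T_Q·sin52° = 20.
Substitute: T_P·(0.857167 + 0.836561·0.788011) = 20 → T_P = 13.1893 ≈ 13.19 lb.
Then T_Q = 0.836561 × 13.1893 = 11.03 lb.

T_P = 13.19 lb, T_Q = 11.03 lb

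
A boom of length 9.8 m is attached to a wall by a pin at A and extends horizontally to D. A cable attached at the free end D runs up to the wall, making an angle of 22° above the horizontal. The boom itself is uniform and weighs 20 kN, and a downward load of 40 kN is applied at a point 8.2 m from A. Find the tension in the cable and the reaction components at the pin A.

ΣM about A: T·sin22°·9.8 − 20·4.9 − 40·8.2 = 0 → T = 426/(9.8·0.374607) = 116.04 ≈ 116.0 kN.
ΣF_x = 0: A_x − T·cos22° = 0 → A_x = 116.04 × 0.927184 = 107.6 kN.
ΣF_y = 0: A_y + T·sin22° − 20 − 40 = 0 → A_y = 60 − 116.04 × 0.374607 = 16.53 kN.

T = 116.0 kN, A_x = 107.6 kN, A_y = 16.53 kN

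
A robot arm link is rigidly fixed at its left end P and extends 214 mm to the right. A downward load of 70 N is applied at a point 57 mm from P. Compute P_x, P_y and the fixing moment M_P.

P_x = 0, P_y = 70.00 N, M_P = 3990 N·mm

ΣF_x = 0: P_x = 0.
ΣF_y = 0: P_y − 70 = 0 → P_y = 70.00 N.
ΣM about P: M_P − 70·57 = 0 → M_P = 3990 N·mm.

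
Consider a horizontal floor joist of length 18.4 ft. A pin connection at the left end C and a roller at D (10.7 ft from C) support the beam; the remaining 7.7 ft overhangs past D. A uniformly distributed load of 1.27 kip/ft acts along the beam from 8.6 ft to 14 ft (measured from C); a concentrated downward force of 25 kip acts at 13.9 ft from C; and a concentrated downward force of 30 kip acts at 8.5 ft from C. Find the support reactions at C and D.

Resultant of the distributed load: 1.27 × 5.4 = 6.858 kip at 11.3 ft from C.
Taking moments about C: D_y·10.7 − (1.27·5.4)·11.3 − 25·13.9 − 30·8.5 = 0 → D_y = 679.9954/10.7 = 63.551 ≈ 63.55 kip.
ΣF_y = 0: C_y + 63.551 − 1.27·5.4 − 25 − 30 = 0 → C_y = -1.693 kip.
ΣF_x = 0: no horizontal applied forces, so C_x = 0.

C_x = 0, C_y = -1.693 kip, D_y = 63.55 kip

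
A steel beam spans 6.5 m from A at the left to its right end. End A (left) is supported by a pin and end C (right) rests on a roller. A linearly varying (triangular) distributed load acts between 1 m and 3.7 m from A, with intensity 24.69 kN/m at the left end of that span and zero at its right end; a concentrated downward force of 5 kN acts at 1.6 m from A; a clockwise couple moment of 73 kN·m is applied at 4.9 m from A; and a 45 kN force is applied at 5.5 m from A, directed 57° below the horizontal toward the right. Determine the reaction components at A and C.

A_x = -24.51 kN, A_y = 21.93 kN, C_y = 54.14 kN

Resultant of the triangular load: ½ × 24.69 × 2.7 = 33.3315 kN, acting at 1.9 m from A (one-third of the span from the peak).
ΣM about A: C_y·6.5 − (½·24.69·2.7)·1.9 − 5·1.6 − 73 − 45·sin57°·5.5 = 0 → C_y = 351.901/6.5 = 54.1386 ≈ 54.14 kN.
ΣF_y = 0: A_y + 54.1386 − ½·24.69·2.7 − 5 − 45·sin57° = 0 → A_y = 21.93 kN.
ΣF_x = 0: A_x + 45·cos57° = 0 → A_x = -24.51 kN.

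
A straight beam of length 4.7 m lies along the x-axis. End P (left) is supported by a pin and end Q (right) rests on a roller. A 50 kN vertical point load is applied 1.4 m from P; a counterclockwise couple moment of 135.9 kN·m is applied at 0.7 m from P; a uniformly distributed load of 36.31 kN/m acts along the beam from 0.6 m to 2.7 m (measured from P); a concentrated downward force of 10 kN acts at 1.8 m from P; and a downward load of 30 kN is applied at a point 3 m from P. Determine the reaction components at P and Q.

P_x = 0, P_y = 130.5 kN, Q_y = 35.73 kN

Resultant of the distributed load: 36.31 × 2.1 = 76.251 kN at 1.65 m from P.
Taking moments about P: Q_y·4.7 − 50·1.4 + 135.9 − (36.31·2.1)·1.65 − 10·1.8 − 30·3 = 0 → Q_y = 167.91415/4.7 = 35.7264 ≈ 35.73 kN.
ΣF_y = 0: P_y + 35.7264 − 50 − 36.31·2.1 − 10 − 30 = 0 → P_y = 130.5 kN.
ΣF_x = 0: no horizontal applied forces, so P_x = 0.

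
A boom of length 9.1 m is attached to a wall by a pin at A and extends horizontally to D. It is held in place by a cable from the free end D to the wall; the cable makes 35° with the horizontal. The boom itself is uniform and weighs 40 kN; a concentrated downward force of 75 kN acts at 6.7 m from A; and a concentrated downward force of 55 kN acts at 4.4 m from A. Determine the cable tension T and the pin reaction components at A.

ΣM about A: T·sin35°·9.1 − 40·4.55 − 75·6.7 − 55·4.4 = 0 → T = 926.5/(9.1·0.573576) = 177.506 ≈ 177.5 kN.
ΣF_x = 0: A_x − T·cos35° = 0 → A_x = 177.506 × 0.819152 = 145.4 kN.
ΣF_y = 0: A_y + T·sin35° − 40 − 75 − 55 = 0 → A_y = 170 − 177.506 × 0.573576 = 68.19 kN.

T = 177.5 kN, A_x = 145.4 kN, A_y = 68.19 kN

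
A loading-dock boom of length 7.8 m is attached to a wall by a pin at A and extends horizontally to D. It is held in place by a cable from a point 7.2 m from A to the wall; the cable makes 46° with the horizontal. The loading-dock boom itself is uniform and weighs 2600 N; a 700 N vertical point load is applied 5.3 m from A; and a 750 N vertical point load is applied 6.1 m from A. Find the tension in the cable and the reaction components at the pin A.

T = 3557 N, A_x = 2471 N, A_y = 1491 N

ΣM about A: T·sin46°·7.2 − 2600·3.9 − 700·5.3 − 750·6.1 = 0 → T = 18425/(7.2·0.71934) = 3557.47 ≈ 3557 N.
ΣF_x = 0: A_x − T·cos46° = 0 → A_x = 3557.47 × 0.694658 = 2471 N.
ΣF_y = 0: A_y + T·sin46° − 2600 − 700 − 750 = 0 → A_y = 4050 − 3557.47 × 0.71934 = 1491 N.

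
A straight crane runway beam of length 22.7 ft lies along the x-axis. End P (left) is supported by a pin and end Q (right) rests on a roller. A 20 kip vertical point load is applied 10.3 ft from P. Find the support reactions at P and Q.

Moments about P: Q_y·22.7 − 20·10.3 = 0 → Q_y = 206/22.7 = 9.07489 ≈ 9.075 kip.
ΣF_y = 0: P_y + 9.07489 − 20 = 0 → P_y = 10.93 kip.
ΣF_x = 0: no horizontal applied forces, so P_x = 0.

P_x = 0, P_y = 10.93 kip, Q_y = 9.075 kip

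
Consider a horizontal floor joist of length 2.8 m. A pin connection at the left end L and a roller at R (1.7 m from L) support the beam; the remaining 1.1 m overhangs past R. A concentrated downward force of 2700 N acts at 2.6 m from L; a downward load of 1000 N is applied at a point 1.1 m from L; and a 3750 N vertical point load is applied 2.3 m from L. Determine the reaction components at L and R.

L_x = 0, L_y = -2400 N, R_y = 9850 N

Taking moments about L: R_y·1.7 − 2700·2.6 − 1000·1.1 − 3750·2.3 = 0 → R_y = 16745/1.7 = 9850 N.
ΣF_y = 0: L_y + 9850 − 2700 − 1000 − 3750 = 0 → L_y = -2400 N.
ΣF_x = 0: no horizontal applied forces, so L_x = 0.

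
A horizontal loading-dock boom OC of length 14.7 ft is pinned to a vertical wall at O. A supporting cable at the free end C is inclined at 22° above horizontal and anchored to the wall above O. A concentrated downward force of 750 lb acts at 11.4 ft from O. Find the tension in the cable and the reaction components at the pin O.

ΣM about O: T·sin22°·14.7 − 750·11.4 = 0 → T = 8550/(14.7·0.374607) = 1552.65 ≈ 1553 lb.
ΣF_x = 0: O_x − T·cos22° = 0 → O_x = 1552.65 × 0.927184 = 1440 lb.
ΣF_y = 0: O_y + T·sin22° − 750 = 0 → O_y = 750 − 1552.65 × 0.374607 = 168.4 lb.

T = 1553 lb, O_x = 1440 lb, O_y = 168.4 lb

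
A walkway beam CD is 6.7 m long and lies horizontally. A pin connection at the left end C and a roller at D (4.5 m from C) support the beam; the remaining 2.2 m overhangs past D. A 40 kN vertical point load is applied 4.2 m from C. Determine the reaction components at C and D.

Moments about C: D_y·4.5 − 40·4.2 = 0 → D_y = 168/4.5 = 37.3333 ≈ 37.33 kN.
ΣF_y = 0: C_y + 37.3333 − 40 = 0 → C_y = 2.667 kN.
ΣF_x = 0: no horizontal applied forces, so C_x = 0.

C_x = 0, C_y = 2.667 kN, D_y = 37.33 kN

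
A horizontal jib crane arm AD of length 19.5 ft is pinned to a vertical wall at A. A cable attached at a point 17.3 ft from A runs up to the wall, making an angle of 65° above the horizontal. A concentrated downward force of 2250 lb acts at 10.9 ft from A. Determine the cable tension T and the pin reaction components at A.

T = 1564 lb, A_x = 661.1 lb, A_y = 832.4 lb

ΣM about A: T·sin65°·17.3 − 2250·10.9 = 0 → T = 24525/(17.3·0.906308) = 1564.18 ≈ 1564 lb.
ΣF_x = 0: A_x − T·cos65° = 0 → A_x = 1564.18 × 0.422618 = 661.1 lb.
ΣF_y = 0: A_y + T·sin65° − 2250 = 0 → A_y = 2250 − 1564.18 × 0.906308 = 832.4 lb.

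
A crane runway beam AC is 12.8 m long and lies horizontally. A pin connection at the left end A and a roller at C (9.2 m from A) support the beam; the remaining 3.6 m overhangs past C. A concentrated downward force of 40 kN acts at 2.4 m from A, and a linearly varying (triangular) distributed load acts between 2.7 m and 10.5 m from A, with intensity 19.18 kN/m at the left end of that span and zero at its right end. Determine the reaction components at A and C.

A_x = 0, A_y = 61.27 kN, C_y = 53.53 kN

Resultant of the triangular load: ½ × 19.18 × 7.8 = 74.802 kN, acting at 5.3 m from A (one-third of the span from the peak).
Moments about A: C_y·9.2 − 40·2.4 − (½·19.18·7.8)·5.3 = 0 → C_y = 492.4506/9.2 = 53.5272 ≈ 53.53 kN.
ΣF_y = 0: A_y + 53.5272 − 40 − ½·19.18·7.8 = 0 → A_y = 61.27 kN.
ΣF_x = 0: no horizontal applied forces, so A_x = 0.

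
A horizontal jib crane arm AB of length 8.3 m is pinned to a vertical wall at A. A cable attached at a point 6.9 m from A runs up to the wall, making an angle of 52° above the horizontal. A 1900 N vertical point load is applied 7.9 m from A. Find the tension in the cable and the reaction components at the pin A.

T = 2761 N, A_x = 1700 N, A_y = -275.4 N

ΣM about A: T·sin52°·6.9 − 1900·7.9 = 0 → T = 15010/(6.9·0.788011) = 2760.57 ≈ 2761 N.
ΣF_x = 0: A_x − T·cos52° = 0 → A_x = 2760.57 × 0.615661 = 1700 N.
ΣF_y = 0: A_y + T·sin52° − 1900 = 0 → A_y = 1900 − 2760.57 × 0.788011 = -275.4 N.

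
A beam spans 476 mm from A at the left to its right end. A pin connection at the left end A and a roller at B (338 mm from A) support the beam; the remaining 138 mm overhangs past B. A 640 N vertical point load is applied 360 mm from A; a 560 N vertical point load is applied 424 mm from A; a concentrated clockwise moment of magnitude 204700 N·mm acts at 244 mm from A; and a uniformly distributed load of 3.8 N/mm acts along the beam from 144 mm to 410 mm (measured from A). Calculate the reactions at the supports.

A_x = 0, A_y = -607.3 N, B_y = 2818 N

Resultant of the distributed load: 3.8 × 266 = 1010.8 N at 277 mm from A.
Taking moments about A: B_y·338 − 640·360 − 560·424 − 204700 − (3.8·266)·277 = 0 → B_y = 952531.6/338 = 2818.14 ≈ 2818 N.
ΣF_y = 0: A_y + 2818.14 − 640 − 560 − 3.8·266 = 0 → A_y = -607.3 N.
ΣF_x = 0: no horizontal applied forces, so A_x = 0.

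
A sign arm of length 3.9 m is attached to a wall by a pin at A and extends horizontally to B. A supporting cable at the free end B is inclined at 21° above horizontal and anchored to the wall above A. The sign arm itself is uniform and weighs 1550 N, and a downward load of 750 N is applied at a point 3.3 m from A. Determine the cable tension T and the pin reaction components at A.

T = 3933 N, A_x = 3672 N, A_y = 890.4 N

ΣM about A: T·sin21°·3.9 − 1550·1.95 − 750·3.3 = 0 → T = 5497.5/(3.9·0.358368) = 3933.43 ≈ 3933 N.
ΣF_x = 0: A_x − T·cos21° = 0 → A_x = 3933.43 × 0.93358 = 3672 N.
ΣF_y = 0: A_y + T·sin21° − 1550 − 750 = 0 → A_y = 2300 − 3933.43 × 0.358368 = 890.4 N.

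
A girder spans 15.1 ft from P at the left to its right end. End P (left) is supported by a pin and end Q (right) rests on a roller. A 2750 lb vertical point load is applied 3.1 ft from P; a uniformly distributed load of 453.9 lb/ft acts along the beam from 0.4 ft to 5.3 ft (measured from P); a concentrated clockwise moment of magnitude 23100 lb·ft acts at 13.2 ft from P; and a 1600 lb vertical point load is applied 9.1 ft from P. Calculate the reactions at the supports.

P_x = 0, P_y = 3096 lb, Q_y = 3478 lb

Resultant of the distributed load: 453.9 × 4.9 = 2224.11 lb at 2.85 ft from P.
ΣM about P: Q_y·15.1 − 2750·3.1 − (453.9·4.9)·2.85 − 23100 − 1600·9.1 = 0 → Q_y = 52523.7135/15.1 = 3478.39 ≈ 3478 lb.
ΣF_y = 0: P_y + 3478.39 − 2750 − 453.9·4.9 − 1600 = 0 → P_y = 3096 lb.
ΣF_x = 0: no horizontal applied forces, so P_x = 0.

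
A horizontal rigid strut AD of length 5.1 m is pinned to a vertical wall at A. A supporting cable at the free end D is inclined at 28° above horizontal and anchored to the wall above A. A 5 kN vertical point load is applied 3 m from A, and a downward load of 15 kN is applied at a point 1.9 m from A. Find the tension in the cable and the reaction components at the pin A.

T = 18.17 kN, A_x = 16.04 kN, A_y = 11.47 kN

ΣM about A: T·sin28°·5.1 − 5·3 − 15·1.9 = 0 → T = 43.5/(5.1·0.469472) = 18.1681 ≈ 18.17 kN.
ΣF_x = 0: A_x − T·cos28° = 0 → A_x = 18.1681 × 0.882948 = 16.04 kN.
ΣF_y = 0: A_y + T·sin28° − 5 − 15 = 0 → A_y = 20 − 18.1681 × 0.469472 = 11.47 kN.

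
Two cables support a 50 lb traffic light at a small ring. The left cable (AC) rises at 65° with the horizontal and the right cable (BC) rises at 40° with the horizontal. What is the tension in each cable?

T_AC = 39.65 lb, T_BC = 21.88 lb

ΣF_x = 0: −T_AC·cos65° + T_BC·cos40° = 0 → T_BC = 0.551689·T_AC.
ΣF_y = 0: T_AC·sin65° + T_BC·sin40° = 50.
Substitute: T_AC·(0.906308 + 0.551689·0.642788) = 50 → T_AC = 39.6534 ≈ 39.65 lb.
Then T_BC = 0.551689 × 39.6534 = 21.88 lb.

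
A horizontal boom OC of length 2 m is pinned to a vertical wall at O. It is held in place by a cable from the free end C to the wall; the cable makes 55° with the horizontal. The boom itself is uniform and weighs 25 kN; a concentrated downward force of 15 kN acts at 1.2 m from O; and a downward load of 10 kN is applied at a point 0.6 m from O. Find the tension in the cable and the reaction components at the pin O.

T = 29.91 kN, O_x = 17.16 kN, O_y = 25.50 kN

ΣM about O: T·sin55°·2 − 25·1 − 15·1.2 − 10·0.6 = 0 → T = 49/(2·0.819152) = 29.909 ≈ 29.91 kN.
ΣF_x = 0: O_x − T·cos55° = 0 → O_x = 29.909 × 0.573576 = 17.16 kN.
ΣF_y = 0: O_y + T·sin55° − 25 − 15 − 10 = 0 → O_y = 50 − 29.909 × 0.819152 = 25.50 kN.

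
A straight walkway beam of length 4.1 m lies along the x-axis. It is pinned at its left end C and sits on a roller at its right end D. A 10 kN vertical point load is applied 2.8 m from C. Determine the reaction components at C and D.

Taking moments about C: D_y·4.1 − 10·2.8 = 0 → D_y = 28/4.1 = 6.82927 ≈ 6.829 kN.
ΣF_y = 0: C_y + 6.82927 − 10 = 0 → C_y = 3.171 kN.
ΣF_x = 0: no horizontal applied forces, so C_x = 0.

C_x = 0, C_y = 3.171 kN, D_y = 6.829 kN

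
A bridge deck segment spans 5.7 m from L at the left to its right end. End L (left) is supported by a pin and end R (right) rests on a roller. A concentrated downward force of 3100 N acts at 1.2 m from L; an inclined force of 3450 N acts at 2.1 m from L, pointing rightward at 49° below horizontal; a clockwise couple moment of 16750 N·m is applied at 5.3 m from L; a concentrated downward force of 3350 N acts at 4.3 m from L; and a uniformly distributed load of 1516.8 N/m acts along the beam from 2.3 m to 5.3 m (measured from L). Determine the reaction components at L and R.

Resultant of the distributed load: 1516.8 × 3 = 4550.4 N at 3.8 m from L.
Moments about L: R_y·5.7 − 3100·1.2 − 3450·sin49°·2.1 − 16750 − 3350·4.3 − (1516.8·3)·3.8 = 0 → R_y = 57634.4/5.7 = 10111.3 ≈ 10110 N.
ΣF_y = 0: L_y + 10111.3 − 3100 − 3450·sin49° − 3350 − 1516.8·3 = 0 → L_y = 3493 N.
ΣF_x = 0: L_x + 3450·cos49° = 0 → L_x = -2263 N.

L_x = -2263 N, L_y = 3493 N, R_y = 10110 N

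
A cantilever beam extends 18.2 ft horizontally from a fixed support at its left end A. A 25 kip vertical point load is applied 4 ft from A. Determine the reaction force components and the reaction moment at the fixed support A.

ΣF_x = 0: A_x = 0.
ΣF_y = 0: A_y − 25 = 0 → A_y = 25.00 kip.
ΣM about A: M_A − 25·4 = 0 → M_A = 100.0 kip·ft.

A_x = 0, A_y = 25.00 kip, M_A = 100.0 kip·ft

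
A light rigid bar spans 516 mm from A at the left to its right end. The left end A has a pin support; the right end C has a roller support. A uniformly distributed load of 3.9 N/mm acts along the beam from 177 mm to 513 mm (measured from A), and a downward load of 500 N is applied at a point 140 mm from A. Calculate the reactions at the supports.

Resultant of the distributed load: 3.9 × 336 = 1310.4 N at 345 mm from A.
Moments about A: C_y·516 − (3.9·336)·345 − 500·140 = 0 → C_y = 522088/516 = 1011.8 ≈ 1012 N.
ΣF_y = 0: A_y + 1011.8 − 3.9·336 − 500 = 0 → A_y = 798.6 N.
ΣF_x = 0: no horizontal applied forces, so A_x = 0.

A_x = 0, A_y = 798.6 N, C_y = 1012 N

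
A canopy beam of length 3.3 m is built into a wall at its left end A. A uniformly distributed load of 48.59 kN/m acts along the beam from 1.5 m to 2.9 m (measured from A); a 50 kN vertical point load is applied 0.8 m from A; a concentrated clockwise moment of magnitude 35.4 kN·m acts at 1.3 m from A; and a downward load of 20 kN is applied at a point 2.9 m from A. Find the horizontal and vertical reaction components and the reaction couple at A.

A_x = 0, A_y = 138.0 kN, M_A = 283.1 kN·m

Resultant of the distributed load: 48.59 × 1.4 = 68.026 kN at 2.2 m from A.
ΣF_x = 0: A_x = 0.
ΣF_y = 0: A_y − 48.59·1.4 − 50 − 20 = 0 → A_y = 138.0 kN.
ΣM about A: M_A − (48.59·1.4)·2.2 − 50·0.8 − 35.4 − 20·2.9 = 0 → M_A = 283.1 kN·m.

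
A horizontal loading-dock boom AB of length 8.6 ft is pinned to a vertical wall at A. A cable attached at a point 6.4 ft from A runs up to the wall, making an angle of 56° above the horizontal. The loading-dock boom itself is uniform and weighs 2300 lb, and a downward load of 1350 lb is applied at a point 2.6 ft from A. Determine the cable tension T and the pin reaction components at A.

T = 2526 lb, A_x = 1412 lb, A_y = 1556 lb

ΣM about A: T·sin56°·6.4 − 2300·4.3 − 1350·2.6 = 0 → T = 13400/(6.4·0.829038) = 2525.52 ≈ 2526 lb.
ΣF_x = 0: A_x − T·cos56° = 0 → A_x = 2525.52 × 0.559193 = 1412 lb.
ΣF_y = 0: A_y + T·sin56° − 2300 − 1350 = 0 → A_y = 3650 − 2525.52 × 0.829038 = 1556 lb.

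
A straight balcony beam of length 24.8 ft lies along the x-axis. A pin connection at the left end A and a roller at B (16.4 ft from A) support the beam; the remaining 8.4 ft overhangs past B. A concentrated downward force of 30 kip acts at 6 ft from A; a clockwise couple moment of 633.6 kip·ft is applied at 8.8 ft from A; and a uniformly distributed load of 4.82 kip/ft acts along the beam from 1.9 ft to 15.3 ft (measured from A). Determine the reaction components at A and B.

A_x = 0, A_y = 11.11 kip, B_y = 83.48 kip

Resultant of the distributed load: 4.82 × 13.4 = 64.588 kip at 8.6 ft from A.
Taking moments about A: B_y·16.4 − 30·6 − 633.6 − (4.82·13.4)·8.6 = 0 → B_y = 1369.0568/16.4 = 83.4791 ≈ 83.48 kip.
ΣF_y = 0: A_y + 83.4791 − 30 − 4.82·13.4 = 0 → A_y = 11.11 kip.
ΣF_x = 0: no horizontal applied forces, so A_x = 0.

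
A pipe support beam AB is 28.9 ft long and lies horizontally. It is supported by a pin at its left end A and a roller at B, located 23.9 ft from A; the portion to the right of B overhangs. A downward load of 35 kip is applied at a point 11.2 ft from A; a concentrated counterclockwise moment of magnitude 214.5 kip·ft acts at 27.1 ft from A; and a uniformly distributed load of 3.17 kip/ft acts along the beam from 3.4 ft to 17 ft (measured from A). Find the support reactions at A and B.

Resultant of the distributed load: 3.17 × 13.6 = 43.112 kip at 10.2 ft from A.
ΣM about A: B_y·23.9 − 35·11.2 + 214.5 − (3.17·13.6)·10.2 = 0 → B_y = 617.2424/23.9 = 25.826 ≈ 25.83 kip.
ΣF_y = 0: A_y + 25.826 − 35 − 3.17·13.6 = 0 → A_y = 52.29 kip.
ΣF_x = 0: no horizontal applied forces, so A_x = 0.

A_x = 0, A_y = 52.29 kip, B_y = 25.83 kip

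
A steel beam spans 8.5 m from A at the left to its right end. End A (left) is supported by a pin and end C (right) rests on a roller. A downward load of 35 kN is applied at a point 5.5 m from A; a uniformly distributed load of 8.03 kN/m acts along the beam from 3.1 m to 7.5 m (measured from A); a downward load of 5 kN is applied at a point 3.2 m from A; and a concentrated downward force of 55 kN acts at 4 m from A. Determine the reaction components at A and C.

A_x = 0, A_y = 57.89 kN, C_y = 72.44 kN

Resultant of the distributed load: 8.03 × 4.4 = 35.332 kN at 5.3 m from A.
Moments about A: C_y·8.5 − 35·5.5 − (8.03·4.4)·5.3 − 5·3.2 − 55·4 = 0 → C_y = 615.7596/8.5 = 72.4423 ≈ 72.44 kN.
ΣF_y = 0: A_y + 72.4423 − 35 − 8.03·4.4 − 5 − 55 = 0 → A_y = 57.89 kN.
ΣF_x = 0: no horizontal applied forces, so A_x = 0.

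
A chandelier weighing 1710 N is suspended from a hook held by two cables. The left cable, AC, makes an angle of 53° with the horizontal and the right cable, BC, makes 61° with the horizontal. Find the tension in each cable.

ΣF_x = 0: −T_AC·cos53° + T_BC·cos61° = 0 → T_BC = 1.24134·T_AC.
ΣF_y = 0: T_AC·sin53° + T_BC·sin61° = 1710.
Substitute: T_AC·(0.798636 + 1.24134·0.87462) = 1710 → T_AC = 907.481 ≈ 907.5 N.
Then T_BC = 1.24134 × 907.481 = 1126 N.

T_AC = 907.5 N, T_BC = 1126 N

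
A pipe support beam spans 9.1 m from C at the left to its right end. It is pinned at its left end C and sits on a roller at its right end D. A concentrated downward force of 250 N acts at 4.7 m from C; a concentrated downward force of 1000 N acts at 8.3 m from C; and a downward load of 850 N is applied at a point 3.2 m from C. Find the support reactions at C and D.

C_x = 0, C_y = 759.9 N, D_y = 1340 N

ΣM about C: D_y·9.1 − 250·4.7 − 1000·8.3 − 850·3.2 = 0 → D_y = 12195/9.1 = 1340.11 ≈ 1340 N.
ΣF_y = 0: C_y + 1340.11 − 250 − 1000 − 850 = 0 → C_y = 759.9 N.
ΣF_x = 0: no horizontal applied forces, so C_x = 0.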